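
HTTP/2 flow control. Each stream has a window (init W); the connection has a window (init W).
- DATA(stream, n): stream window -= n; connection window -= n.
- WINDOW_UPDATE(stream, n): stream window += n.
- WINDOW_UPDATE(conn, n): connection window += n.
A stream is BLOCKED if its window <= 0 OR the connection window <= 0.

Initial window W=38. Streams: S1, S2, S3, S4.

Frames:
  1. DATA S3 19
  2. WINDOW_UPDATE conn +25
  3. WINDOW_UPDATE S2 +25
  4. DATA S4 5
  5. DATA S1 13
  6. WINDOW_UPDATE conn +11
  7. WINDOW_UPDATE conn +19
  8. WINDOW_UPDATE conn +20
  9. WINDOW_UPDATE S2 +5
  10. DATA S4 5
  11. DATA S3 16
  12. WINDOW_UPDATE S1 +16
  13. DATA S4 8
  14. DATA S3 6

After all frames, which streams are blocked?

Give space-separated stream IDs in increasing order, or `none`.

Answer: S3

Derivation:
Op 1: conn=19 S1=38 S2=38 S3=19 S4=38 blocked=[]
Op 2: conn=44 S1=38 S2=38 S3=19 S4=38 blocked=[]
Op 3: conn=44 S1=38 S2=63 S3=19 S4=38 blocked=[]
Op 4: conn=39 S1=38 S2=63 S3=19 S4=33 blocked=[]
Op 5: conn=26 S1=25 S2=63 S3=19 S4=33 blocked=[]
Op 6: conn=37 S1=25 S2=63 S3=19 S4=33 blocked=[]
Op 7: conn=56 S1=25 S2=63 S3=19 S4=33 blocked=[]
Op 8: conn=76 S1=25 S2=63 S3=19 S4=33 blocked=[]
Op 9: conn=76 S1=25 S2=68 S3=19 S4=33 blocked=[]
Op 10: conn=71 S1=25 S2=68 S3=19 S4=28 blocked=[]
Op 11: conn=55 S1=25 S2=68 S3=3 S4=28 blocked=[]
Op 12: conn=55 S1=41 S2=68 S3=3 S4=28 blocked=[]
Op 13: conn=47 S1=41 S2=68 S3=3 S4=20 blocked=[]
Op 14: conn=41 S1=41 S2=68 S3=-3 S4=20 blocked=[3]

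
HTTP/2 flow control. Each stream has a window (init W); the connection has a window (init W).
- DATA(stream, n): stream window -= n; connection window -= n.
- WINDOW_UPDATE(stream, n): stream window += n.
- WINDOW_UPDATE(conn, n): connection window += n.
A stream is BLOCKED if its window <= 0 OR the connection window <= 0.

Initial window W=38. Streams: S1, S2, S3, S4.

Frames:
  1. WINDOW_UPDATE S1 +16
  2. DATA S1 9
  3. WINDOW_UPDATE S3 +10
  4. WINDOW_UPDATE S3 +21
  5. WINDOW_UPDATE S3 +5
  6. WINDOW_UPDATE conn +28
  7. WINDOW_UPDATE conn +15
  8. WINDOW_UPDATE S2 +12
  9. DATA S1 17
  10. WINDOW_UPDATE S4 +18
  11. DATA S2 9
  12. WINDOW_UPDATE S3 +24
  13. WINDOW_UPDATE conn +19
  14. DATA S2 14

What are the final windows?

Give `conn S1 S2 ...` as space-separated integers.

Answer: 51 28 27 98 56

Derivation:
Op 1: conn=38 S1=54 S2=38 S3=38 S4=38 blocked=[]
Op 2: conn=29 S1=45 S2=38 S3=38 S4=38 blocked=[]
Op 3: conn=29 S1=45 S2=38 S3=48 S4=38 blocked=[]
Op 4: conn=29 S1=45 S2=38 S3=69 S4=38 blocked=[]
Op 5: conn=29 S1=45 S2=38 S3=74 S4=38 blocked=[]
Op 6: conn=57 S1=45 S2=38 S3=74 S4=38 blocked=[]
Op 7: conn=72 S1=45 S2=38 S3=74 S4=38 blocked=[]
Op 8: conn=72 S1=45 S2=50 S3=74 S4=38 blocked=[]
Op 9: conn=55 S1=28 S2=50 S3=74 S4=38 blocked=[]
Op 10: conn=55 S1=28 S2=50 S3=74 S4=56 blocked=[]
Op 11: conn=46 S1=28 S2=41 S3=74 S4=56 blocked=[]
Op 12: conn=46 S1=28 S2=41 S3=98 S4=56 blocked=[]
Op 13: conn=65 S1=28 S2=41 S3=98 S4=56 blocked=[]
Op 14: conn=51 S1=28 S2=27 S3=98 S4=56 blocked=[]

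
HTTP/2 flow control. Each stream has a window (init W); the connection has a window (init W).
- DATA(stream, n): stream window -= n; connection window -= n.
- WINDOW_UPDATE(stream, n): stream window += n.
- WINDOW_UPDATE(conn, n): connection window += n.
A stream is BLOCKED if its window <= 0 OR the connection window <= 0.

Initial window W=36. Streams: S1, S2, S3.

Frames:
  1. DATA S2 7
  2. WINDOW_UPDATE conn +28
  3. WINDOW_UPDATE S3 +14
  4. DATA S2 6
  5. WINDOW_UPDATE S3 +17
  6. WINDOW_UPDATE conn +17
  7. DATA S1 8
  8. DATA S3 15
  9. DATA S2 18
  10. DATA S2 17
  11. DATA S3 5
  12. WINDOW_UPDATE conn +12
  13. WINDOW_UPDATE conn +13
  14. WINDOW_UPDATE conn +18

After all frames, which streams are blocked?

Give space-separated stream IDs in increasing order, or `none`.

Op 1: conn=29 S1=36 S2=29 S3=36 blocked=[]
Op 2: conn=57 S1=36 S2=29 S3=36 blocked=[]
Op 3: conn=57 S1=36 S2=29 S3=50 blocked=[]
Op 4: conn=51 S1=36 S2=23 S3=50 blocked=[]
Op 5: conn=51 S1=36 S2=23 S3=67 blocked=[]
Op 6: conn=68 S1=36 S2=23 S3=67 blocked=[]
Op 7: conn=60 S1=28 S2=23 S3=67 blocked=[]
Op 8: conn=45 S1=28 S2=23 S3=52 blocked=[]
Op 9: conn=27 S1=28 S2=5 S3=52 blocked=[]
Op 10: conn=10 S1=28 S2=-12 S3=52 blocked=[2]
Op 11: conn=5 S1=28 S2=-12 S3=47 blocked=[2]
Op 12: conn=17 S1=28 S2=-12 S3=47 blocked=[2]
Op 13: conn=30 S1=28 S2=-12 S3=47 blocked=[2]
Op 14: conn=48 S1=28 S2=-12 S3=47 blocked=[2]

Answer: S2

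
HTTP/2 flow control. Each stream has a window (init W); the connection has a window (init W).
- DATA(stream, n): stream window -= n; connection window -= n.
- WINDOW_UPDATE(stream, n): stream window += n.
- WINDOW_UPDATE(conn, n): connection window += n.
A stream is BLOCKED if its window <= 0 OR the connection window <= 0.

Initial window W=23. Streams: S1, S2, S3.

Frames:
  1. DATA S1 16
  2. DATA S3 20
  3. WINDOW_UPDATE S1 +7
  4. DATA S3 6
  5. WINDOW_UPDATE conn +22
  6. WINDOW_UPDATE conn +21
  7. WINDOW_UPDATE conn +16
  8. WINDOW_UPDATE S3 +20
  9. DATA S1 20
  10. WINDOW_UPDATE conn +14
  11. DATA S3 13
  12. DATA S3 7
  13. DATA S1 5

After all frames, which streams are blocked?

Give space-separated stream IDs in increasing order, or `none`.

Op 1: conn=7 S1=7 S2=23 S3=23 blocked=[]
Op 2: conn=-13 S1=7 S2=23 S3=3 blocked=[1, 2, 3]
Op 3: conn=-13 S1=14 S2=23 S3=3 blocked=[1, 2, 3]
Op 4: conn=-19 S1=14 S2=23 S3=-3 blocked=[1, 2, 3]
Op 5: conn=3 S1=14 S2=23 S3=-3 blocked=[3]
Op 6: conn=24 S1=14 S2=23 S3=-3 blocked=[3]
Op 7: conn=40 S1=14 S2=23 S3=-3 blocked=[3]
Op 8: conn=40 S1=14 S2=23 S3=17 blocked=[]
Op 9: conn=20 S1=-6 S2=23 S3=17 blocked=[1]
Op 10: conn=34 S1=-6 S2=23 S3=17 blocked=[1]
Op 11: conn=21 S1=-6 S2=23 S3=4 blocked=[1]
Op 12: conn=14 S1=-6 S2=23 S3=-3 blocked=[1, 3]
Op 13: conn=9 S1=-11 S2=23 S3=-3 blocked=[1, 3]

Answer: S1 S3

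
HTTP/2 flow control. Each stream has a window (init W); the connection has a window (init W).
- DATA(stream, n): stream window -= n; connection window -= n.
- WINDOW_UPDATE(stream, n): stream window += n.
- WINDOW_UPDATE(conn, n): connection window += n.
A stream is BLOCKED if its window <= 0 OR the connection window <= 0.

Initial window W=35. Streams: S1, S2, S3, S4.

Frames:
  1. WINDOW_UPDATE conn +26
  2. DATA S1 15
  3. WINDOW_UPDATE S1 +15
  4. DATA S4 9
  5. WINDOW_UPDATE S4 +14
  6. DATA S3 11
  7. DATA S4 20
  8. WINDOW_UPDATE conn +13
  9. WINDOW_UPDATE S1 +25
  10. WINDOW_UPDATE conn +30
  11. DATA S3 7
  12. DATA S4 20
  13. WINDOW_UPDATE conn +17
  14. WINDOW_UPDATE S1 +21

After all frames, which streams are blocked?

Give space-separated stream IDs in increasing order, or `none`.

Op 1: conn=61 S1=35 S2=35 S3=35 S4=35 blocked=[]
Op 2: conn=46 S1=20 S2=35 S3=35 S4=35 blocked=[]
Op 3: conn=46 S1=35 S2=35 S3=35 S4=35 blocked=[]
Op 4: conn=37 S1=35 S2=35 S3=35 S4=26 blocked=[]
Op 5: conn=37 S1=35 S2=35 S3=35 S4=40 blocked=[]
Op 6: conn=26 S1=35 S2=35 S3=24 S4=40 blocked=[]
Op 7: conn=6 S1=35 S2=35 S3=24 S4=20 blocked=[]
Op 8: conn=19 S1=35 S2=35 S3=24 S4=20 blocked=[]
Op 9: conn=19 S1=60 S2=35 S3=24 S4=20 blocked=[]
Op 10: conn=49 S1=60 S2=35 S3=24 S4=20 blocked=[]
Op 11: conn=42 S1=60 S2=35 S3=17 S4=20 blocked=[]
Op 12: conn=22 S1=60 S2=35 S3=17 S4=0 blocked=[4]
Op 13: conn=39 S1=60 S2=35 S3=17 S4=0 blocked=[4]
Op 14: conn=39 S1=81 S2=35 S3=17 S4=0 blocked=[4]

Answer: S4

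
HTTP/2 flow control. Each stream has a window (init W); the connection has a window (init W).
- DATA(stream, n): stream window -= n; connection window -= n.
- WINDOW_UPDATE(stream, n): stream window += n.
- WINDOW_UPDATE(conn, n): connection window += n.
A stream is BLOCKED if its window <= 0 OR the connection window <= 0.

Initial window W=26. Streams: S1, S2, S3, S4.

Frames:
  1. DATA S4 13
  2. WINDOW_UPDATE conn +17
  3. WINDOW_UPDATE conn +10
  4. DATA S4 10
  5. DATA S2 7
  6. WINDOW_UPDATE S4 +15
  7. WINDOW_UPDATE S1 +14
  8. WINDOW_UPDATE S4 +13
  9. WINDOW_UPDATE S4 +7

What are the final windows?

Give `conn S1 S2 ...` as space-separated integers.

Op 1: conn=13 S1=26 S2=26 S3=26 S4=13 blocked=[]
Op 2: conn=30 S1=26 S2=26 S3=26 S4=13 blocked=[]
Op 3: conn=40 S1=26 S2=26 S3=26 S4=13 blocked=[]
Op 4: conn=30 S1=26 S2=26 S3=26 S4=3 blocked=[]
Op 5: conn=23 S1=26 S2=19 S3=26 S4=3 blocked=[]
Op 6: conn=23 S1=26 S2=19 S3=26 S4=18 blocked=[]
Op 7: conn=23 S1=40 S2=19 S3=26 S4=18 blocked=[]
Op 8: conn=23 S1=40 S2=19 S3=26 S4=31 blocked=[]
Op 9: conn=23 S1=40 S2=19 S3=26 S4=38 blocked=[]

Answer: 23 40 19 26 38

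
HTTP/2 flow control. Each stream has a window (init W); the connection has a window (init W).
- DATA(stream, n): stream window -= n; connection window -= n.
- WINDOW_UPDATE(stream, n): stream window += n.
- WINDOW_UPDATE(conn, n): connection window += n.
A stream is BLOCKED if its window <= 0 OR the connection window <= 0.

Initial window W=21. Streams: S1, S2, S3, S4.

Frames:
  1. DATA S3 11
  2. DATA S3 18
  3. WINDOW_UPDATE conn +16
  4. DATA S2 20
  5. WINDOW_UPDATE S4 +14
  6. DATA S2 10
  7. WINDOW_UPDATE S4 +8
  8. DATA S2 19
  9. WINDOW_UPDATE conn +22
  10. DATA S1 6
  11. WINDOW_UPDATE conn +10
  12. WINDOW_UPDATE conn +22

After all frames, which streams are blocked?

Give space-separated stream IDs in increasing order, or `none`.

Op 1: conn=10 S1=21 S2=21 S3=10 S4=21 blocked=[]
Op 2: conn=-8 S1=21 S2=21 S3=-8 S4=21 blocked=[1, 2, 3, 4]
Op 3: conn=8 S1=21 S2=21 S3=-8 S4=21 blocked=[3]
Op 4: conn=-12 S1=21 S2=1 S3=-8 S4=21 blocked=[1, 2, 3, 4]
Op 5: conn=-12 S1=21 S2=1 S3=-8 S4=35 blocked=[1, 2, 3, 4]
Op 6: conn=-22 S1=21 S2=-9 S3=-8 S4=35 blocked=[1, 2, 3, 4]
Op 7: conn=-22 S1=21 S2=-9 S3=-8 S4=43 blocked=[1, 2, 3, 4]
Op 8: conn=-41 S1=21 S2=-28 S3=-8 S4=43 blocked=[1, 2, 3, 4]
Op 9: conn=-19 S1=21 S2=-28 S3=-8 S4=43 blocked=[1, 2, 3, 4]
Op 10: conn=-25 S1=15 S2=-28 S3=-8 S4=43 blocked=[1, 2, 3, 4]
Op 11: conn=-15 S1=15 S2=-28 S3=-8 S4=43 blocked=[1, 2, 3, 4]
Op 12: conn=7 S1=15 S2=-28 S3=-8 S4=43 blocked=[2, 3]

Answer: S2 S3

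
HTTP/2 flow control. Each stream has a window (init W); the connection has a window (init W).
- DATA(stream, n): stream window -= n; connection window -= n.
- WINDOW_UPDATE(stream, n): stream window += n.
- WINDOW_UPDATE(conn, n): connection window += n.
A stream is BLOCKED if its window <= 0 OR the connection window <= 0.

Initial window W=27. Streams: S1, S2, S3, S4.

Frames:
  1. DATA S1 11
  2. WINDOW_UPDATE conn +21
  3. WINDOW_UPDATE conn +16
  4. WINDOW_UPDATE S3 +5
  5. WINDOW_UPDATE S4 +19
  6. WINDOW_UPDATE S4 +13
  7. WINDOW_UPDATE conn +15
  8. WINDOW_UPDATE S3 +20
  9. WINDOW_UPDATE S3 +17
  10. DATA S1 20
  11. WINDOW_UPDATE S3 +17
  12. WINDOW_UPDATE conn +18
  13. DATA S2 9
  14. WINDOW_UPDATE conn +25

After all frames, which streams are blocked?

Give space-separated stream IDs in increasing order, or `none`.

Answer: S1

Derivation:
Op 1: conn=16 S1=16 S2=27 S3=27 S4=27 blocked=[]
Op 2: conn=37 S1=16 S2=27 S3=27 S4=27 blocked=[]
Op 3: conn=53 S1=16 S2=27 S3=27 S4=27 blocked=[]
Op 4: conn=53 S1=16 S2=27 S3=32 S4=27 blocked=[]
Op 5: conn=53 S1=16 S2=27 S3=32 S4=46 blocked=[]
Op 6: conn=53 S1=16 S2=27 S3=32 S4=59 blocked=[]
Op 7: conn=68 S1=16 S2=27 S3=32 S4=59 blocked=[]
Op 8: conn=68 S1=16 S2=27 S3=52 S4=59 blocked=[]
Op 9: conn=68 S1=16 S2=27 S3=69 S4=59 blocked=[]
Op 10: conn=48 S1=-4 S2=27 S3=69 S4=59 blocked=[1]
Op 11: conn=48 S1=-4 S2=27 S3=86 S4=59 blocked=[1]
Op 12: conn=66 S1=-4 S2=27 S3=86 S4=59 blocked=[1]
Op 13: conn=57 S1=-4 S2=18 S3=86 S4=59 blocked=[1]
Op 14: conn=82 S1=-4 S2=18 S3=86 S4=59 blocked=[1]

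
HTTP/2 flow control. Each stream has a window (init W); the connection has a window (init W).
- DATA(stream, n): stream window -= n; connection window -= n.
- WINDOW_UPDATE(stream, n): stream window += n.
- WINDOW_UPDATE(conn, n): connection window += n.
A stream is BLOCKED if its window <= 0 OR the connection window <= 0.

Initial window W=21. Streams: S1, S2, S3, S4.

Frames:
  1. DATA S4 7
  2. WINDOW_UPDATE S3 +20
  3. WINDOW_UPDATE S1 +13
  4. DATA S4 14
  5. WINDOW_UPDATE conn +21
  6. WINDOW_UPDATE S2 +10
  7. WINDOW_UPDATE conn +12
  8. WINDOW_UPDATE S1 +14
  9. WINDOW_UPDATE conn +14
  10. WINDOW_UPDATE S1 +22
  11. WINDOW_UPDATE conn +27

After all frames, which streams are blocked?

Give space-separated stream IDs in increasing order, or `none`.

Op 1: conn=14 S1=21 S2=21 S3=21 S4=14 blocked=[]
Op 2: conn=14 S1=21 S2=21 S3=41 S4=14 blocked=[]
Op 3: conn=14 S1=34 S2=21 S3=41 S4=14 blocked=[]
Op 4: conn=0 S1=34 S2=21 S3=41 S4=0 blocked=[1, 2, 3, 4]
Op 5: conn=21 S1=34 S2=21 S3=41 S4=0 blocked=[4]
Op 6: conn=21 S1=34 S2=31 S3=41 S4=0 blocked=[4]
Op 7: conn=33 S1=34 S2=31 S3=41 S4=0 blocked=[4]
Op 8: conn=33 S1=48 S2=31 S3=41 S4=0 blocked=[4]
Op 9: conn=47 S1=48 S2=31 S3=41 S4=0 blocked=[4]
Op 10: conn=47 S1=70 S2=31 S3=41 S4=0 blocked=[4]
Op 11: conn=74 S1=70 S2=31 S3=41 S4=0 blocked=[4]

Answer: S4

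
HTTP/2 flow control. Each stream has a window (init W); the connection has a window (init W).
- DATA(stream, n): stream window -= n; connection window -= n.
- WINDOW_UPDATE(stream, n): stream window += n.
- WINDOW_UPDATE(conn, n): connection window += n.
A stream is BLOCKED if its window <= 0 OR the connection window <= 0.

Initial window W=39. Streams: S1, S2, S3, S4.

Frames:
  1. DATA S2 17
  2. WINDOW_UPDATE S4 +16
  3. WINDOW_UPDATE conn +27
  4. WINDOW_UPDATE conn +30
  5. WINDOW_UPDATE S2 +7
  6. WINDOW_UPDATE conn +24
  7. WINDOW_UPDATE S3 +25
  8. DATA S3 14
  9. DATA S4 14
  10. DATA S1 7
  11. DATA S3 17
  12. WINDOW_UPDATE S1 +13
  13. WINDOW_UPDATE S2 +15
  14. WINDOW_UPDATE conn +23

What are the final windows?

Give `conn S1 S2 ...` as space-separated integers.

Op 1: conn=22 S1=39 S2=22 S3=39 S4=39 blocked=[]
Op 2: conn=22 S1=39 S2=22 S3=39 S4=55 blocked=[]
Op 3: conn=49 S1=39 S2=22 S3=39 S4=55 blocked=[]
Op 4: conn=79 S1=39 S2=22 S3=39 S4=55 blocked=[]
Op 5: conn=79 S1=39 S2=29 S3=39 S4=55 blocked=[]
Op 6: conn=103 S1=39 S2=29 S3=39 S4=55 blocked=[]
Op 7: conn=103 S1=39 S2=29 S3=64 S4=55 blocked=[]
Op 8: conn=89 S1=39 S2=29 S3=50 S4=55 blocked=[]
Op 9: conn=75 S1=39 S2=29 S3=50 S4=41 blocked=[]
Op 10: conn=68 S1=32 S2=29 S3=50 S4=41 blocked=[]
Op 11: conn=51 S1=32 S2=29 S3=33 S4=41 blocked=[]
Op 12: conn=51 S1=45 S2=29 S3=33 S4=41 blocked=[]
Op 13: conn=51 S1=45 S2=44 S3=33 S4=41 blocked=[]
Op 14: conn=74 S1=45 S2=44 S3=33 S4=41 blocked=[]

Answer: 74 45 44 33 41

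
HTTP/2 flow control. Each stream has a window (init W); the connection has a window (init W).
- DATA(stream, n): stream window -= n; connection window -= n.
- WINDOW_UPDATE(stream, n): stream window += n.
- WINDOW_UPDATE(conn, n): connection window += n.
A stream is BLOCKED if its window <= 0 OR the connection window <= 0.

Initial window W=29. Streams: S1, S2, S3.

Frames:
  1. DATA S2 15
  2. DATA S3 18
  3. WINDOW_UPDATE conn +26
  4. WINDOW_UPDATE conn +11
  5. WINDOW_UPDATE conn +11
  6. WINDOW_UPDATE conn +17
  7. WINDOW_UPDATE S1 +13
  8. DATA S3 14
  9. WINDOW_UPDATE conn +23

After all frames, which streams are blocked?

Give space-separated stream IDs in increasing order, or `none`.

Op 1: conn=14 S1=29 S2=14 S3=29 blocked=[]
Op 2: conn=-4 S1=29 S2=14 S3=11 blocked=[1, 2, 3]
Op 3: conn=22 S1=29 S2=14 S3=11 blocked=[]
Op 4: conn=33 S1=29 S2=14 S3=11 blocked=[]
Op 5: conn=44 S1=29 S2=14 S3=11 blocked=[]
Op 6: conn=61 S1=29 S2=14 S3=11 blocked=[]
Op 7: conn=61 S1=42 S2=14 S3=11 blocked=[]
Op 8: conn=47 S1=42 S2=14 S3=-3 blocked=[3]
Op 9: conn=70 S1=42 S2=14 S3=-3 blocked=[3]

Answer: S3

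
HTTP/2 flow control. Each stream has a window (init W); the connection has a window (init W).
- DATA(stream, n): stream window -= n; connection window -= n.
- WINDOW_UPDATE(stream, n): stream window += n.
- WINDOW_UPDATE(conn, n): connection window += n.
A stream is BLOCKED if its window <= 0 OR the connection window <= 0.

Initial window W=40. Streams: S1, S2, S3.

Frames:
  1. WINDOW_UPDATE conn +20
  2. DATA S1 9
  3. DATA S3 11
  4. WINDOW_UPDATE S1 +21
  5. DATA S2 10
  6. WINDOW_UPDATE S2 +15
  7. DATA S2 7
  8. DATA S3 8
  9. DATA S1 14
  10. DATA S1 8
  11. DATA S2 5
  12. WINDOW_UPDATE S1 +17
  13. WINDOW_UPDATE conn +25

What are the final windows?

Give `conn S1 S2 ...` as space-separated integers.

Op 1: conn=60 S1=40 S2=40 S3=40 blocked=[]
Op 2: conn=51 S1=31 S2=40 S3=40 blocked=[]
Op 3: conn=40 S1=31 S2=40 S3=29 blocked=[]
Op 4: conn=40 S1=52 S2=40 S3=29 blocked=[]
Op 5: conn=30 S1=52 S2=30 S3=29 blocked=[]
Op 6: conn=30 S1=52 S2=45 S3=29 blocked=[]
Op 7: conn=23 S1=52 S2=38 S3=29 blocked=[]
Op 8: conn=15 S1=52 S2=38 S3=21 blocked=[]
Op 9: conn=1 S1=38 S2=38 S3=21 blocked=[]
Op 10: conn=-7 S1=30 S2=38 S3=21 blocked=[1, 2, 3]
Op 11: conn=-12 S1=30 S2=33 S3=21 blocked=[1, 2, 3]
Op 12: conn=-12 S1=47 S2=33 S3=21 blocked=[1, 2, 3]
Op 13: conn=13 S1=47 S2=33 S3=21 blocked=[]

Answer: 13 47 33 21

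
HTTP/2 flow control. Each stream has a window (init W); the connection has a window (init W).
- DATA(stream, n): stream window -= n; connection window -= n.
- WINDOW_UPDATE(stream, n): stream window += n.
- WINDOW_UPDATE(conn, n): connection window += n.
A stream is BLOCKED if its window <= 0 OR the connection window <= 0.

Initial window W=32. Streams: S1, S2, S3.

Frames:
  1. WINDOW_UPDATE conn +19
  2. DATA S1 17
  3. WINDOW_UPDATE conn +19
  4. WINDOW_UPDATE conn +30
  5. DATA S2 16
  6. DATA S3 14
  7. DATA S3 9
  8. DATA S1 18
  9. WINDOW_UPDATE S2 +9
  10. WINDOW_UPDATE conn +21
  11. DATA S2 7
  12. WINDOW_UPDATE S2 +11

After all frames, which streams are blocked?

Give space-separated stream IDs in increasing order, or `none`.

Answer: S1

Derivation:
Op 1: conn=51 S1=32 S2=32 S3=32 blocked=[]
Op 2: conn=34 S1=15 S2=32 S3=32 blocked=[]
Op 3: conn=53 S1=15 S2=32 S3=32 blocked=[]
Op 4: conn=83 S1=15 S2=32 S3=32 blocked=[]
Op 5: conn=67 S1=15 S2=16 S3=32 blocked=[]
Op 6: conn=53 S1=15 S2=16 S3=18 blocked=[]
Op 7: conn=44 S1=15 S2=16 S3=9 blocked=[]
Op 8: conn=26 S1=-3 S2=16 S3=9 blocked=[1]
Op 9: conn=26 S1=-3 S2=25 S3=9 blocked=[1]
Op 10: conn=47 S1=-3 S2=25 S3=9 blocked=[1]
Op 11: conn=40 S1=-3 S2=18 S3=9 blocked=[1]
Op 12: conn=40 S1=-3 S2=29 S3=9 blocked=[1]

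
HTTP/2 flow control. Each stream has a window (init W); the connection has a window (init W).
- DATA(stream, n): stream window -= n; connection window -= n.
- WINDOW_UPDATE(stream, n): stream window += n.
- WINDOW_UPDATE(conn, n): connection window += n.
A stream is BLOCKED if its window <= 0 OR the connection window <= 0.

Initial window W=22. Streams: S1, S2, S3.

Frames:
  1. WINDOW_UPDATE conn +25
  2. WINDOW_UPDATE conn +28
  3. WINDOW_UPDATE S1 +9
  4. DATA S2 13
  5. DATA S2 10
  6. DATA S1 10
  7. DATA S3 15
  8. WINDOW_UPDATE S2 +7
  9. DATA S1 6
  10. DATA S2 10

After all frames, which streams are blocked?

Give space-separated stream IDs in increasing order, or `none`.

Op 1: conn=47 S1=22 S2=22 S3=22 blocked=[]
Op 2: conn=75 S1=22 S2=22 S3=22 blocked=[]
Op 3: conn=75 S1=31 S2=22 S3=22 blocked=[]
Op 4: conn=62 S1=31 S2=9 S3=22 blocked=[]
Op 5: conn=52 S1=31 S2=-1 S3=22 blocked=[2]
Op 6: conn=42 S1=21 S2=-1 S3=22 blocked=[2]
Op 7: conn=27 S1=21 S2=-1 S3=7 blocked=[2]
Op 8: conn=27 S1=21 S2=6 S3=7 blocked=[]
Op 9: conn=21 S1=15 S2=6 S3=7 blocked=[]
Op 10: conn=11 S1=15 S2=-4 S3=7 blocked=[2]

Answer: S2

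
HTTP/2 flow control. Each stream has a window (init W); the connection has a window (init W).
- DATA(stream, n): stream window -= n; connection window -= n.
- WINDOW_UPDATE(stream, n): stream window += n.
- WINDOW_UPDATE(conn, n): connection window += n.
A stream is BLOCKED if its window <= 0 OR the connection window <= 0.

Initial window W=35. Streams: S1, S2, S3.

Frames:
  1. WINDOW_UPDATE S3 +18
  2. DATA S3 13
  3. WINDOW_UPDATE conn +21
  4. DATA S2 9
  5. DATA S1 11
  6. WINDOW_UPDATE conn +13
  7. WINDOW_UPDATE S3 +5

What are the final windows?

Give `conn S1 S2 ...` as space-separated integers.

Op 1: conn=35 S1=35 S2=35 S3=53 blocked=[]
Op 2: conn=22 S1=35 S2=35 S3=40 blocked=[]
Op 3: conn=43 S1=35 S2=35 S3=40 blocked=[]
Op 4: conn=34 S1=35 S2=26 S3=40 blocked=[]
Op 5: conn=23 S1=24 S2=26 S3=40 blocked=[]
Op 6: conn=36 S1=24 S2=26 S3=40 blocked=[]
Op 7: conn=36 S1=24 S2=26 S3=45 blocked=[]

Answer: 36 24 26 45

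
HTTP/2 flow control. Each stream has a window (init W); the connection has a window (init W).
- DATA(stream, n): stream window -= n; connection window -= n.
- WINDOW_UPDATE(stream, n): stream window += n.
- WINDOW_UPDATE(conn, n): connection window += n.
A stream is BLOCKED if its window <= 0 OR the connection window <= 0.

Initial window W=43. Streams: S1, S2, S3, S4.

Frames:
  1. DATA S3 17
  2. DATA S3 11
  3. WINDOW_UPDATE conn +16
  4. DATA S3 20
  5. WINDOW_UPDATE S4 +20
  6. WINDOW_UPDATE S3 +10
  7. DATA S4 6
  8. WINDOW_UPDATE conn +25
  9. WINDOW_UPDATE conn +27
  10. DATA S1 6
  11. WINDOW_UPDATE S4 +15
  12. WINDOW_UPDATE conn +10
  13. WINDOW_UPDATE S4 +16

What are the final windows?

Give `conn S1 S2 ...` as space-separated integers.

Op 1: conn=26 S1=43 S2=43 S3=26 S4=43 blocked=[]
Op 2: conn=15 S1=43 S2=43 S3=15 S4=43 blocked=[]
Op 3: conn=31 S1=43 S2=43 S3=15 S4=43 blocked=[]
Op 4: conn=11 S1=43 S2=43 S3=-5 S4=43 blocked=[3]
Op 5: conn=11 S1=43 S2=43 S3=-5 S4=63 blocked=[3]
Op 6: conn=11 S1=43 S2=43 S3=5 S4=63 blocked=[]
Op 7: conn=5 S1=43 S2=43 S3=5 S4=57 blocked=[]
Op 8: conn=30 S1=43 S2=43 S3=5 S4=57 blocked=[]
Op 9: conn=57 S1=43 S2=43 S3=5 S4=57 blocked=[]
Op 10: conn=51 S1=37 S2=43 S3=5 S4=57 blocked=[]
Op 11: conn=51 S1=37 S2=43 S3=5 S4=72 blocked=[]
Op 12: conn=61 S1=37 S2=43 S3=5 S4=72 blocked=[]
Op 13: conn=61 S1=37 S2=43 S3=5 S4=88 blocked=[]

Answer: 61 37 43 5 88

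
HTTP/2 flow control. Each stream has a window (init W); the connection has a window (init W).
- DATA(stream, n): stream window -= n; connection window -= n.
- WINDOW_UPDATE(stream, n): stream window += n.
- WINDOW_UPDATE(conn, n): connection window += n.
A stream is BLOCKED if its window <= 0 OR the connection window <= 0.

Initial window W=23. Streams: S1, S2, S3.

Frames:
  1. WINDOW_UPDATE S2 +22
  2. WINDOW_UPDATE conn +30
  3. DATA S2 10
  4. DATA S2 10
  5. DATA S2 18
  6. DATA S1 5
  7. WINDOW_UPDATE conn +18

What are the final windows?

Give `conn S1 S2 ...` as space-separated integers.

Op 1: conn=23 S1=23 S2=45 S3=23 blocked=[]
Op 2: conn=53 S1=23 S2=45 S3=23 blocked=[]
Op 3: conn=43 S1=23 S2=35 S3=23 blocked=[]
Op 4: conn=33 S1=23 S2=25 S3=23 blocked=[]
Op 5: conn=15 S1=23 S2=7 S3=23 blocked=[]
Op 6: conn=10 S1=18 S2=7 S3=23 blocked=[]
Op 7: conn=28 S1=18 S2=7 S3=23 blocked=[]

Answer: 28 18 7 23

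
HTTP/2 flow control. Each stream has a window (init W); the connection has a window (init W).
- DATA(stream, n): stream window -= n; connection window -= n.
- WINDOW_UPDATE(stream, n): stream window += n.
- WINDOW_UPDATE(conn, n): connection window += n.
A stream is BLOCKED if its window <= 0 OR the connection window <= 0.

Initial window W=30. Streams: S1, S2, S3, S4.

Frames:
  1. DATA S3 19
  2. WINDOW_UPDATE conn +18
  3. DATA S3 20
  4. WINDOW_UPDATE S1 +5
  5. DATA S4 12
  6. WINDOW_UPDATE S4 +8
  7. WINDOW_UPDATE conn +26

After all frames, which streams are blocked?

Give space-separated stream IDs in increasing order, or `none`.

Op 1: conn=11 S1=30 S2=30 S3=11 S4=30 blocked=[]
Op 2: conn=29 S1=30 S2=30 S3=11 S4=30 blocked=[]
Op 3: conn=9 S1=30 S2=30 S3=-9 S4=30 blocked=[3]
Op 4: conn=9 S1=35 S2=30 S3=-9 S4=30 blocked=[3]
Op 5: conn=-3 S1=35 S2=30 S3=-9 S4=18 blocked=[1, 2, 3, 4]
Op 6: conn=-3 S1=35 S2=30 S3=-9 S4=26 blocked=[1, 2, 3, 4]
Op 7: conn=23 S1=35 S2=30 S3=-9 S4=26 blocked=[3]

Answer: S3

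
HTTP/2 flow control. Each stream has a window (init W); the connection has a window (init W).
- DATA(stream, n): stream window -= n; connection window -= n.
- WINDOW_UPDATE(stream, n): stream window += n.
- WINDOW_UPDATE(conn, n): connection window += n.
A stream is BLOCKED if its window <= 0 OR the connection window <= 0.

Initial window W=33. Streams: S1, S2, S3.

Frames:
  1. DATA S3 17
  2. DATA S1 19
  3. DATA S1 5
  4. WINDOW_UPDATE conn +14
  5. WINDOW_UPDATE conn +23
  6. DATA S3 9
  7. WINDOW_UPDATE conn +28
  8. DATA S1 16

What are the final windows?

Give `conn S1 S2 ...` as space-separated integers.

Op 1: conn=16 S1=33 S2=33 S3=16 blocked=[]
Op 2: conn=-3 S1=14 S2=33 S3=16 blocked=[1, 2, 3]
Op 3: conn=-8 S1=9 S2=33 S3=16 blocked=[1, 2, 3]
Op 4: conn=6 S1=9 S2=33 S3=16 blocked=[]
Op 5: conn=29 S1=9 S2=33 S3=16 blocked=[]
Op 6: conn=20 S1=9 S2=33 S3=7 blocked=[]
Op 7: conn=48 S1=9 S2=33 S3=7 blocked=[]
Op 8: conn=32 S1=-7 S2=33 S3=7 blocked=[1]

Answer: 32 -7 33 7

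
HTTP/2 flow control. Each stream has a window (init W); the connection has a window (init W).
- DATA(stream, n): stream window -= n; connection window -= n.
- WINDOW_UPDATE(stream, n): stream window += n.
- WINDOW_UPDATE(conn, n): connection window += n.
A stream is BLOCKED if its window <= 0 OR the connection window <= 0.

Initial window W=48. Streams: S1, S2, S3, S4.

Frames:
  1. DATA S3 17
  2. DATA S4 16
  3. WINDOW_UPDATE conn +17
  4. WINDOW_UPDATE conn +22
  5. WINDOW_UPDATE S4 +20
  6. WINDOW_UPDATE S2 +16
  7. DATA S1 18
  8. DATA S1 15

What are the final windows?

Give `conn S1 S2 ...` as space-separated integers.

Answer: 21 15 64 31 52

Derivation:
Op 1: conn=31 S1=48 S2=48 S3=31 S4=48 blocked=[]
Op 2: conn=15 S1=48 S2=48 S3=31 S4=32 blocked=[]
Op 3: conn=32 S1=48 S2=48 S3=31 S4=32 blocked=[]
Op 4: conn=54 S1=48 S2=48 S3=31 S4=32 blocked=[]
Op 5: conn=54 S1=48 S2=48 S3=31 S4=52 blocked=[]
Op 6: conn=54 S1=48 S2=64 S3=31 S4=52 blocked=[]
Op 7: conn=36 S1=30 S2=64 S3=31 S4=52 blocked=[]
Op 8: conn=21 S1=15 S2=64 S3=31 S4=52 blocked=[]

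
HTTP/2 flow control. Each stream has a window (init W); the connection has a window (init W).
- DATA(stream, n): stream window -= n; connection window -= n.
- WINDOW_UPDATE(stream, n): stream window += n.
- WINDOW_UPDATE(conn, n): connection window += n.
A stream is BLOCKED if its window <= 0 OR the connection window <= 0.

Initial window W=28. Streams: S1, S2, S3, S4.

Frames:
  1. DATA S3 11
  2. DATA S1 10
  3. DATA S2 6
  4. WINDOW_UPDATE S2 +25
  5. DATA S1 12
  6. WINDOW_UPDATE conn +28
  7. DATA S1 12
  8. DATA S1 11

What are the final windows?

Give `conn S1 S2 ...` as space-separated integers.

Answer: -6 -17 47 17 28

Derivation:
Op 1: conn=17 S1=28 S2=28 S3=17 S4=28 blocked=[]
Op 2: conn=7 S1=18 S2=28 S3=17 S4=28 blocked=[]
Op 3: conn=1 S1=18 S2=22 S3=17 S4=28 blocked=[]
Op 4: conn=1 S1=18 S2=47 S3=17 S4=28 blocked=[]
Op 5: conn=-11 S1=6 S2=47 S3=17 S4=28 blocked=[1, 2, 3, 4]
Op 6: conn=17 S1=6 S2=47 S3=17 S4=28 blocked=[]
Op 7: conn=5 S1=-6 S2=47 S3=17 S4=28 blocked=[1]
Op 8: conn=-6 S1=-17 S2=47 S3=17 S4=28 blocked=[1, 2, 3, 4]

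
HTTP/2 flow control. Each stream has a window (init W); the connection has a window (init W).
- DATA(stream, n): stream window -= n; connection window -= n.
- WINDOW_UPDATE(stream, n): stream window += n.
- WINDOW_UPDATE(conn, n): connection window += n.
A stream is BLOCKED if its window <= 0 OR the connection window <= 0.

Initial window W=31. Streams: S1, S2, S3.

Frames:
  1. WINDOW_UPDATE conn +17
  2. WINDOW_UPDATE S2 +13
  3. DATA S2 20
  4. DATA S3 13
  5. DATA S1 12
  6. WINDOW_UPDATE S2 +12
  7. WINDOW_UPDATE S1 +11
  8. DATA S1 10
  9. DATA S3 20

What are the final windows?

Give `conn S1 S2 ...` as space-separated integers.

Op 1: conn=48 S1=31 S2=31 S3=31 blocked=[]
Op 2: conn=48 S1=31 S2=44 S3=31 blocked=[]
Op 3: conn=28 S1=31 S2=24 S3=31 blocked=[]
Op 4: conn=15 S1=31 S2=24 S3=18 blocked=[]
Op 5: conn=3 S1=19 S2=24 S3=18 blocked=[]
Op 6: conn=3 S1=19 S2=36 S3=18 blocked=[]
Op 7: conn=3 S1=30 S2=36 S3=18 blocked=[]
Op 8: conn=-7 S1=20 S2=36 S3=18 blocked=[1, 2, 3]
Op 9: conn=-27 S1=20 S2=36 S3=-2 blocked=[1, 2, 3]

Answer: -27 20 36 -2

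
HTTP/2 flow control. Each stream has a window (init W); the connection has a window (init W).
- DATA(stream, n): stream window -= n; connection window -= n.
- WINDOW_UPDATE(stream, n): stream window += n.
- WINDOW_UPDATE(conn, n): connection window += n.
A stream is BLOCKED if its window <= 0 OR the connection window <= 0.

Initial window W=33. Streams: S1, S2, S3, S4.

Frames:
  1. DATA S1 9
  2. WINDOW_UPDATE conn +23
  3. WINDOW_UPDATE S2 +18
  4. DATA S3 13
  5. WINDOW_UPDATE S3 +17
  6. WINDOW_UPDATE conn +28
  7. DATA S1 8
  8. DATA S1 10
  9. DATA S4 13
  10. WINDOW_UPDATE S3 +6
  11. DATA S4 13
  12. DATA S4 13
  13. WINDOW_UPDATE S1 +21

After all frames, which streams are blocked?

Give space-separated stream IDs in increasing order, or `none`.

Answer: S4

Derivation:
Op 1: conn=24 S1=24 S2=33 S3=33 S4=33 blocked=[]
Op 2: conn=47 S1=24 S2=33 S3=33 S4=33 blocked=[]
Op 3: conn=47 S1=24 S2=51 S3=33 S4=33 blocked=[]
Op 4: conn=34 S1=24 S2=51 S3=20 S4=33 blocked=[]
Op 5: conn=34 S1=24 S2=51 S3=37 S4=33 blocked=[]
Op 6: conn=62 S1=24 S2=51 S3=37 S4=33 blocked=[]
Op 7: conn=54 S1=16 S2=51 S3=37 S4=33 blocked=[]
Op 8: conn=44 S1=6 S2=51 S3=37 S4=33 blocked=[]
Op 9: conn=31 S1=6 S2=51 S3=37 S4=20 blocked=[]
Op 10: conn=31 S1=6 S2=51 S3=43 S4=20 blocked=[]
Op 11: conn=18 S1=6 S2=51 S3=43 S4=7 blocked=[]
Op 12: conn=5 S1=6 S2=51 S3=43 S4=-6 blocked=[4]
Op 13: conn=5 S1=27 S2=51 S3=43 S4=-6 blocked=[4]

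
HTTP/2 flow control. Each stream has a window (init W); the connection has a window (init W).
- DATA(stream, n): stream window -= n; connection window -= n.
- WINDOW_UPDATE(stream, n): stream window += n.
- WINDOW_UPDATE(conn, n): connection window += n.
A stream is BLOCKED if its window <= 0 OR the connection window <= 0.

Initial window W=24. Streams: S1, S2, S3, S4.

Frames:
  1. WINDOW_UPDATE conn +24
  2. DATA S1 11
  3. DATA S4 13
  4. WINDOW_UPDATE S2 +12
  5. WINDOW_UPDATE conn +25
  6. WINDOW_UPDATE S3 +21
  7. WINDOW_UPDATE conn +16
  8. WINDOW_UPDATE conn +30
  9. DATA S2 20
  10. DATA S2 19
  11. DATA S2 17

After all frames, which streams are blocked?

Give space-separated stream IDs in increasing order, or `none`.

Op 1: conn=48 S1=24 S2=24 S3=24 S4=24 blocked=[]
Op 2: conn=37 S1=13 S2=24 S3=24 S4=24 blocked=[]
Op 3: conn=24 S1=13 S2=24 S3=24 S4=11 blocked=[]
Op 4: conn=24 S1=13 S2=36 S3=24 S4=11 blocked=[]
Op 5: conn=49 S1=13 S2=36 S3=24 S4=11 blocked=[]
Op 6: conn=49 S1=13 S2=36 S3=45 S4=11 blocked=[]
Op 7: conn=65 S1=13 S2=36 S3=45 S4=11 blocked=[]
Op 8: conn=95 S1=13 S2=36 S3=45 S4=11 blocked=[]
Op 9: conn=75 S1=13 S2=16 S3=45 S4=11 blocked=[]
Op 10: conn=56 S1=13 S2=-3 S3=45 S4=11 blocked=[2]
Op 11: conn=39 S1=13 S2=-20 S3=45 S4=11 blocked=[2]

Answer: S2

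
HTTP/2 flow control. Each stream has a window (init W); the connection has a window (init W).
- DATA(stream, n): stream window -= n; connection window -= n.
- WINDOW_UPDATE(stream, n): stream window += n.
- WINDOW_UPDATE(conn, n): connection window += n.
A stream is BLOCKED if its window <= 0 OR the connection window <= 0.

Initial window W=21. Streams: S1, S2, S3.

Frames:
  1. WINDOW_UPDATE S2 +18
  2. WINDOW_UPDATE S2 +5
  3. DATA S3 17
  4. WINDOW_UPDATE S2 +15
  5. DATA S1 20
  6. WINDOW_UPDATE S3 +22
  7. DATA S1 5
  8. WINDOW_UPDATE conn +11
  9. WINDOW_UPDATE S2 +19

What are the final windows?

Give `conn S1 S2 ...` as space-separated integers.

Op 1: conn=21 S1=21 S2=39 S3=21 blocked=[]
Op 2: conn=21 S1=21 S2=44 S3=21 blocked=[]
Op 3: conn=4 S1=21 S2=44 S3=4 blocked=[]
Op 4: conn=4 S1=21 S2=59 S3=4 blocked=[]
Op 5: conn=-16 S1=1 S2=59 S3=4 blocked=[1, 2, 3]
Op 6: conn=-16 S1=1 S2=59 S3=26 blocked=[1, 2, 3]
Op 7: conn=-21 S1=-4 S2=59 S3=26 blocked=[1, 2, 3]
Op 8: conn=-10 S1=-4 S2=59 S3=26 blocked=[1, 2, 3]
Op 9: conn=-10 S1=-4 S2=78 S3=26 blocked=[1, 2, 3]

Answer: -10 -4 78 26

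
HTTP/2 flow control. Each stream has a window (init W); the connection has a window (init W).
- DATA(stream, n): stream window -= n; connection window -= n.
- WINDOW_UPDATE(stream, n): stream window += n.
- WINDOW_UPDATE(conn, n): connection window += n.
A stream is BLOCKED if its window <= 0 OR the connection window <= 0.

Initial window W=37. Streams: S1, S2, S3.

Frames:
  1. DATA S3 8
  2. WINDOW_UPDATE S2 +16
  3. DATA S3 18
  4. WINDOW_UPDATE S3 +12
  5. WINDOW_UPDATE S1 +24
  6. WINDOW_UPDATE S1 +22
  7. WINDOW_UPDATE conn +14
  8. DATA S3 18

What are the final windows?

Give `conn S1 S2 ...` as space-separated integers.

Op 1: conn=29 S1=37 S2=37 S3=29 blocked=[]
Op 2: conn=29 S1=37 S2=53 S3=29 blocked=[]
Op 3: conn=11 S1=37 S2=53 S3=11 blocked=[]
Op 4: conn=11 S1=37 S2=53 S3=23 blocked=[]
Op 5: conn=11 S1=61 S2=53 S3=23 blocked=[]
Op 6: conn=11 S1=83 S2=53 S3=23 blocked=[]
Op 7: conn=25 S1=83 S2=53 S3=23 blocked=[]
Op 8: conn=7 S1=83 S2=53 S3=5 blocked=[]

Answer: 7 83 53 5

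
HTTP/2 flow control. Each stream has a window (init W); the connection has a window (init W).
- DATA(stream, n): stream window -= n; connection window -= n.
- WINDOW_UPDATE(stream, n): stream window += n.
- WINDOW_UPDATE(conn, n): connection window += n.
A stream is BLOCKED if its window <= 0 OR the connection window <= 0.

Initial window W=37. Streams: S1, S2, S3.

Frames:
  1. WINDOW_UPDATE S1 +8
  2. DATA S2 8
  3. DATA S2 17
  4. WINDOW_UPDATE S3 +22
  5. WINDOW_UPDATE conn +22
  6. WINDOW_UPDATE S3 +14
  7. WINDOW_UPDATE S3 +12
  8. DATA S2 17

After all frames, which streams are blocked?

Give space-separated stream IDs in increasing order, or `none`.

Answer: S2

Derivation:
Op 1: conn=37 S1=45 S2=37 S3=37 blocked=[]
Op 2: conn=29 S1=45 S2=29 S3=37 blocked=[]
Op 3: conn=12 S1=45 S2=12 S3=37 blocked=[]
Op 4: conn=12 S1=45 S2=12 S3=59 blocked=[]
Op 5: conn=34 S1=45 S2=12 S3=59 blocked=[]
Op 6: conn=34 S1=45 S2=12 S3=73 blocked=[]
Op 7: conn=34 S1=45 S2=12 S3=85 blocked=[]
Op 8: conn=17 S1=45 S2=-5 S3=85 blocked=[2]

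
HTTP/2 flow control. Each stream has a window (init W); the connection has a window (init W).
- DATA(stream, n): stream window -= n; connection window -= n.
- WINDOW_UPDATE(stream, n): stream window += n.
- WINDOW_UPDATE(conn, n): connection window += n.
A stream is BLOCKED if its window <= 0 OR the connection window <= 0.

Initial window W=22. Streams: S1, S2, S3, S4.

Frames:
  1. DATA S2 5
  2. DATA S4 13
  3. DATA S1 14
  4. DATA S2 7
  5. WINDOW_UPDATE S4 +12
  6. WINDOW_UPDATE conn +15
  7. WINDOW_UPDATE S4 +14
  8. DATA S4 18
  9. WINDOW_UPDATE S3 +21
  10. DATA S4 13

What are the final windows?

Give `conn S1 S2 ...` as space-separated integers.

Answer: -33 8 10 43 4

Derivation:
Op 1: conn=17 S1=22 S2=17 S3=22 S4=22 blocked=[]
Op 2: conn=4 S1=22 S2=17 S3=22 S4=9 blocked=[]
Op 3: conn=-10 S1=8 S2=17 S3=22 S4=9 blocked=[1, 2, 3, 4]
Op 4: conn=-17 S1=8 S2=10 S3=22 S4=9 blocked=[1, 2, 3, 4]
Op 5: conn=-17 S1=8 S2=10 S3=22 S4=21 blocked=[1, 2, 3, 4]
Op 6: conn=-2 S1=8 S2=10 S3=22 S4=21 blocked=[1, 2, 3, 4]
Op 7: conn=-2 S1=8 S2=10 S3=22 S4=35 blocked=[1, 2, 3, 4]
Op 8: conn=-20 S1=8 S2=10 S3=22 S4=17 blocked=[1, 2, 3, 4]
Op 9: conn=-20 S1=8 S2=10 S3=43 S4=17 blocked=[1, 2, 3, 4]
Op 10: conn=-33 S1=8 S2=10 S3=43 S4=4 blocked=[1, 2, 3, 4]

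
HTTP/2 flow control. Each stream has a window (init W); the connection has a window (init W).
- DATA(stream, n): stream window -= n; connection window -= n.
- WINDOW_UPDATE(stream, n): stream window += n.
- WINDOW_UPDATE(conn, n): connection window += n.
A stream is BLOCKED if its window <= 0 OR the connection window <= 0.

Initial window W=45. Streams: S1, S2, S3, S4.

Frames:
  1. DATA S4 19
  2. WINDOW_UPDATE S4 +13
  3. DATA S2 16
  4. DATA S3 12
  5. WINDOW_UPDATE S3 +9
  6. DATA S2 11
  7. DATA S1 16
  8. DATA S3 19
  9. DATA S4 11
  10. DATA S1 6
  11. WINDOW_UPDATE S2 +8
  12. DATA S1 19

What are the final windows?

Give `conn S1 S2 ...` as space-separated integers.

Answer: -84 4 26 23 28

Derivation:
Op 1: conn=26 S1=45 S2=45 S3=45 S4=26 blocked=[]
Op 2: conn=26 S1=45 S2=45 S3=45 S4=39 blocked=[]
Op 3: conn=10 S1=45 S2=29 S3=45 S4=39 blocked=[]
Op 4: conn=-2 S1=45 S2=29 S3=33 S4=39 blocked=[1, 2, 3, 4]
Op 5: conn=-2 S1=45 S2=29 S3=42 S4=39 blocked=[1, 2, 3, 4]
Op 6: conn=-13 S1=45 S2=18 S3=42 S4=39 blocked=[1, 2, 3, 4]
Op 7: conn=-29 S1=29 S2=18 S3=42 S4=39 blocked=[1, 2, 3, 4]
Op 8: conn=-48 S1=29 S2=18 S3=23 S4=39 blocked=[1, 2, 3, 4]
Op 9: conn=-59 S1=29 S2=18 S3=23 S4=28 blocked=[1, 2, 3, 4]
Op 10: conn=-65 S1=23 S2=18 S3=23 S4=28 blocked=[1, 2, 3, 4]
Op 11: conn=-65 S1=23 S2=26 S3=23 S4=28 blocked=[1, 2, 3, 4]
Op 12: conn=-84 S1=4 S2=26 S3=23 S4=28 blocked=[1, 2, 3, 4]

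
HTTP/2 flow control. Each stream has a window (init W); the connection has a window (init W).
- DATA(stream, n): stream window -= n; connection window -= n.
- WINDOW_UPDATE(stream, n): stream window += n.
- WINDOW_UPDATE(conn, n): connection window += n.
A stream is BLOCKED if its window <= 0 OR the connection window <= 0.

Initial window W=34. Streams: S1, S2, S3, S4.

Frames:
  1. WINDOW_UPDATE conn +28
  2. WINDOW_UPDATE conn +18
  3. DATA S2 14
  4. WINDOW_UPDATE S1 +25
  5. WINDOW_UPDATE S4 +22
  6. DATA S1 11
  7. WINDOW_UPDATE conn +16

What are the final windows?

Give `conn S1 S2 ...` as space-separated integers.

Answer: 71 48 20 34 56

Derivation:
Op 1: conn=62 S1=34 S2=34 S3=34 S4=34 blocked=[]
Op 2: conn=80 S1=34 S2=34 S3=34 S4=34 blocked=[]
Op 3: conn=66 S1=34 S2=20 S3=34 S4=34 blocked=[]
Op 4: conn=66 S1=59 S2=20 S3=34 S4=34 blocked=[]
Op 5: conn=66 S1=59 S2=20 S3=34 S4=56 blocked=[]
Op 6: conn=55 S1=48 S2=20 S3=34 S4=56 blocked=[]
Op 7: conn=71 S1=48 S2=20 S3=34 S4=56 blocked=[]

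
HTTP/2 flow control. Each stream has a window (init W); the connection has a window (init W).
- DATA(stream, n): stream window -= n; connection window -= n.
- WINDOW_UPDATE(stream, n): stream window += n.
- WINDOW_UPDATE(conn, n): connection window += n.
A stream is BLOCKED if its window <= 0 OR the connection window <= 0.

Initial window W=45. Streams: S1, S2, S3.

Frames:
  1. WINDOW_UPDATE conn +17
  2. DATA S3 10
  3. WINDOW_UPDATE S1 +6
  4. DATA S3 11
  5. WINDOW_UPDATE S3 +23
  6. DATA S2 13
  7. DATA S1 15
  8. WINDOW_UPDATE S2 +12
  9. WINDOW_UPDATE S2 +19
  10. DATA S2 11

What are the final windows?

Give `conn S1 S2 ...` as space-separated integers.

Answer: 2 36 52 47

Derivation:
Op 1: conn=62 S1=45 S2=45 S3=45 blocked=[]
Op 2: conn=52 S1=45 S2=45 S3=35 blocked=[]
Op 3: conn=52 S1=51 S2=45 S3=35 blocked=[]
Op 4: conn=41 S1=51 S2=45 S3=24 blocked=[]
Op 5: conn=41 S1=51 S2=45 S3=47 blocked=[]
Op 6: conn=28 S1=51 S2=32 S3=47 blocked=[]
Op 7: conn=13 S1=36 S2=32 S3=47 blocked=[]
Op 8: conn=13 S1=36 S2=44 S3=47 blocked=[]
Op 9: conn=13 S1=36 S2=63 S3=47 blocked=[]
Op 10: conn=2 S1=36 S2=52 S3=47 blocked=[]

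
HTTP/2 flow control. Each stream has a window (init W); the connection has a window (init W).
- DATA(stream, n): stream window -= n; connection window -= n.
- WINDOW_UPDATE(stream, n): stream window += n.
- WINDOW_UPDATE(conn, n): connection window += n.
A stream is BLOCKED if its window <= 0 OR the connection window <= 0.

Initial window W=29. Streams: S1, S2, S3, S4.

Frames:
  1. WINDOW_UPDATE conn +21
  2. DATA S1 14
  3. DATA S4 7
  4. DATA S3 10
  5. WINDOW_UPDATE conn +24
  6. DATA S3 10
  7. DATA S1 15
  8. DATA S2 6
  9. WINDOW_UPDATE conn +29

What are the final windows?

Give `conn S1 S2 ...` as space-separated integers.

Op 1: conn=50 S1=29 S2=29 S3=29 S4=29 blocked=[]
Op 2: conn=36 S1=15 S2=29 S3=29 S4=29 blocked=[]
Op 3: conn=29 S1=15 S2=29 S3=29 S4=22 blocked=[]
Op 4: conn=19 S1=15 S2=29 S3=19 S4=22 blocked=[]
Op 5: conn=43 S1=15 S2=29 S3=19 S4=22 blocked=[]
Op 6: conn=33 S1=15 S2=29 S3=9 S4=22 blocked=[]
Op 7: conn=18 S1=0 S2=29 S3=9 S4=22 blocked=[1]
Op 8: conn=12 S1=0 S2=23 S3=9 S4=22 blocked=[1]
Op 9: conn=41 S1=0 S2=23 S3=9 S4=22 blocked=[1]

Answer: 41 0 23 9 22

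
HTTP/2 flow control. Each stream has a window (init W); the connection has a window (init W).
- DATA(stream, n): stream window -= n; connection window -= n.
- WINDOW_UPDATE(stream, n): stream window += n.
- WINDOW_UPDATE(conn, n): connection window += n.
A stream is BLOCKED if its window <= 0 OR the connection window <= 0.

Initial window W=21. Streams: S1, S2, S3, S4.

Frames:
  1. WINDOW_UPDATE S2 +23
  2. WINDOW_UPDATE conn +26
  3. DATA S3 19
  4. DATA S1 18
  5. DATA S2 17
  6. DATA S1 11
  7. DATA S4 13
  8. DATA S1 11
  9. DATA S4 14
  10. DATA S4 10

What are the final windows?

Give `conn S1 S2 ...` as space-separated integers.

Op 1: conn=21 S1=21 S2=44 S3=21 S4=21 blocked=[]
Op 2: conn=47 S1=21 S2=44 S3=21 S4=21 blocked=[]
Op 3: conn=28 S1=21 S2=44 S3=2 S4=21 blocked=[]
Op 4: conn=10 S1=3 S2=44 S3=2 S4=21 blocked=[]
Op 5: conn=-7 S1=3 S2=27 S3=2 S4=21 blocked=[1, 2, 3, 4]
Op 6: conn=-18 S1=-8 S2=27 S3=2 S4=21 blocked=[1, 2, 3, 4]
Op 7: conn=-31 S1=-8 S2=27 S3=2 S4=8 blocked=[1, 2, 3, 4]
Op 8: conn=-42 S1=-19 S2=27 S3=2 S4=8 blocked=[1, 2, 3, 4]
Op 9: conn=-56 S1=-19 S2=27 S3=2 S4=-6 blocked=[1, 2, 3, 4]
Op 10: conn=-66 S1=-19 S2=27 S3=2 S4=-16 blocked=[1, 2, 3, 4]

Answer: -66 -19 27 2 -16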